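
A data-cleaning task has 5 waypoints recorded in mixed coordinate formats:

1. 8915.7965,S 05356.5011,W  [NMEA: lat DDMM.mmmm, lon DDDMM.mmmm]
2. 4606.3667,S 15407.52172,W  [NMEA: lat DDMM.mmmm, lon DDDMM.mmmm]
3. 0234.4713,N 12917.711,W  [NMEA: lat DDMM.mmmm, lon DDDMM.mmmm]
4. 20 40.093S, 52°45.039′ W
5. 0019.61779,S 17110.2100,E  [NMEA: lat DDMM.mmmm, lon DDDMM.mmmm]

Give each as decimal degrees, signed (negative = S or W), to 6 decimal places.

Point 1:
  Latitude: degrees = first 2 digits = 89, minutes = 15.7965; 89 + 15.7965/60 = 89.2632750
  S → negative
  Longitude: split at 3 digits → 053° and 56.5011′; 53 + 56.5011/60 = 53.9416850
  hemisphere W, so the sign is −
Point 2:
  φ: degrees = first 2 digits = 46, minutes = 6.3667; 46 + 6.3667/60 = 46.1061117
  hemisphere S, so the sign is −
  Longitude: split at 3 digits → 154° and 7.52172′; 154 + 7.52172/60 = 154.1253620
  W ⇒ negate
Point 3:
  Lat: split at 2 digits → 02° and 34.4713′; 2 + 34.4713/60 = 2.5745217
  N ⇒ keep positive
  Lon: degrees = first 3 digits = 129, minutes = 17.711; 129 + 17.711/60 = 129.2951833
  hemisphere W, so the sign is −
Point 4:
  Lat: 40.093′ = 0.668217°; total 20.6682167
  hemisphere S, so the sign is −
  Lon: 45.039′ = 0.750650°; total 52.7506500
  W → negative
Point 5:
  Latitude: degrees = first 2 digits = 0, minutes = 19.61779; 0 + 19.61779/60 = 0.3269632
  S → negative
  Longitude: degrees = first 3 digits = 171, minutes = 10.21; 171 + 10.21/60 = 171.1701667
  E ⇒ keep positive

1. -89.263275, -53.941685
2. -46.106112, -154.125362
3. 2.574522, -129.295183
4. -20.668217, -52.750650
5. -0.326963, 171.170167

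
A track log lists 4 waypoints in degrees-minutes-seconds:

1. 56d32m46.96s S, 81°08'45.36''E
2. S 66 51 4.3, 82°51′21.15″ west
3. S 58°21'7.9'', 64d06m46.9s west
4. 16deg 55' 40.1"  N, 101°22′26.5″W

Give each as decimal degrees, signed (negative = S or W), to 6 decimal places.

1. -56.546378, 81.145933
2. -66.851194, -82.855875
3. -58.352194, -64.113028
4. 16.927806, -101.374028

Point 1:
  Latitude: 32′ + 46.96″ = 32.78267′; 56 + 32.78267/60 = 56.5463778
  S → negative
  Longitude: 81 + 8/60 + 45.36/3600 = 81.1459333
  E ⇒ keep positive
Point 2:
  Latitude: 66 + 51/60 + 4.3/3600 = 66.8511944
  hemisphere S, so the sign is −
  Lon: 82° + 51/60 + 21.15/3600 = 82 + 0.850000 + 0.005875 = 82.8558750
  hemisphere W, so the sign is −
Point 3:
  φ: 58° + 21/60 + 7.9/3600 = 58 + 0.350000 + 0.002194 = 58.3521944
  hemisphere S, so the sign is −
  λ: 64 + 6/60 + 46.9/3600 = 64.1130278
  W → negative
Point 4:
  Lat: 55′ + 40.1″ = 55.66833′; 16 + 55.66833/60 = 16.9278056
  N ⇒ keep positive
  λ: 101 + 22/60 + 26.5/3600 = 101.3740278
  W ⇒ negate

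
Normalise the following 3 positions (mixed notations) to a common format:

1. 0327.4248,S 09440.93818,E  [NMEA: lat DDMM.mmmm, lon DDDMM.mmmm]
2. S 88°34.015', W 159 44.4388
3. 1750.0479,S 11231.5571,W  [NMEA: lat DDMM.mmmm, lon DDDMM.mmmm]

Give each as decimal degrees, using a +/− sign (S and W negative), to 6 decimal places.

1. -3.457080, 94.682303
2. -88.566917, -159.740647
3. -17.834132, -112.525952

Point 1:
  φ: degrees = first 2 digits = 3, minutes = 27.4248; 3 + 27.4248/60 = 3.4570800
  hemisphere S, so the sign is −
  Lon: split at 3 digits → 094° and 40.93818′; 94 + 40.93818/60 = 94.6823030
  E ⇒ keep positive
Point 2:
  φ: 88 + 34.015/60 = 88.5669167
  hemisphere S, so the sign is −
  Longitude: 159 + 44.4388/60 = 159.7406467
  W ⇒ negate
Point 3:
  Latitude: degrees = first 2 digits = 17, minutes = 50.0479; 17 + 50.0479/60 = 17.8341317
  hemisphere S, so the sign is −
  Longitude: split at 3 digits → 112° and 31.5571′; 112 + 31.5571/60 = 112.5259517
  W → negative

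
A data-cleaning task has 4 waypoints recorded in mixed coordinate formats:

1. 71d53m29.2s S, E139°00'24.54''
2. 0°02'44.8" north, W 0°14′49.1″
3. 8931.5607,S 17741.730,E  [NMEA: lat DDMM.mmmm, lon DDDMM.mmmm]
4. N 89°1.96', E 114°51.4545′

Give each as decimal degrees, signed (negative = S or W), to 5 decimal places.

1. -71.89144, 139.00682
2. 0.04578, -0.24697
3. -89.52601, 177.69550
4. 89.03267, 114.85758

Point 1:
  φ: 53′ + 29.2″ = 53.48667′; 71 + 53.48667/60 = 71.891444
  S ⇒ negate
  Longitude: 139 + 0/60 + 24.54/3600 = 139.006817
  E ⇒ keep positive
Point 2:
  Latitude: 0 + 2/60 + 44.8/3600 = 0.045778
  N ⇒ keep positive
  λ: 0 + 14/60 + 49.1/3600 = 0.246972
  W → negative
Point 3:
  φ: split at 2 digits → 89° and 31.5607′; 89 + 31.5607/60 = 89.526012
  hemisphere S, so the sign is −
  Lon: split at 3 digits → 177° and 41.73′; 177 + 41.73/60 = 177.695500
  E → positive
Point 4:
  φ: 89 + 1.96/60 = 89.032667
  N ⇒ keep positive
  Lon: 114 + 51.4545/60 = 114.857575
  E → positive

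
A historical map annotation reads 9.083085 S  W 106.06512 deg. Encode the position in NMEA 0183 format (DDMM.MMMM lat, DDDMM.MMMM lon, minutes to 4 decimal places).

0904.9851,S / 10603.9072,W

φ: 9° + 0.083085 × 60 = 9° 4.985100′
λ: 106° + 0.065120 × 60 = 106° 3.907200′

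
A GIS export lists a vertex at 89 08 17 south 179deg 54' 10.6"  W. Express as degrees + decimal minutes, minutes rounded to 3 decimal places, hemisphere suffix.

φ: seconds/60 = 0.28333; minutes = 8 + 0.28333 = 8.28333
Lon: 54 + 10.6/60 = 54.17667′

89° 8.283′ S, 179° 54.177′ W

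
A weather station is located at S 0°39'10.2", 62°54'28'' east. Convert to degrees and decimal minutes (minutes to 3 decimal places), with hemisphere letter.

0° 39.170′ S, 62° 54.467′ E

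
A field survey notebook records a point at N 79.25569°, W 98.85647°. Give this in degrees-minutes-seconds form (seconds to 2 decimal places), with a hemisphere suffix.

Latitude: 0.255690 × 60 = 15.34140′ → 15′, remainder × 60 = 20.4840″
Longitude: whole degrees 98; 51.38820′ → 51′ and 23.2920″

79°15′20.48″ N, 98°51′23.29″ W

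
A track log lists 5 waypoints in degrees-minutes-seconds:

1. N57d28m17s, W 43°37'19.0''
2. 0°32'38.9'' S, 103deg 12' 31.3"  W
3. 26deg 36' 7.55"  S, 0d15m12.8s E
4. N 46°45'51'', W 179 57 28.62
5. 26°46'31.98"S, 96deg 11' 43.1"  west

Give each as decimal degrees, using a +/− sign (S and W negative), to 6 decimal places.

1. 57.471389, -43.621944
2. -0.544139, -103.208694
3. -26.602097, 0.253556
4. 46.764167, -179.957950
5. -26.775550, -96.195306

Point 1:
  Latitude: 57° + 28/60 + 17/3600 = 57 + 0.466667 + 0.004722 = 57.4713889
  N → positive
  Lon: 43 + 37/60 + 19/3600 = 43.6219444
  hemisphere W, so the sign is −
Point 2:
  Latitude: 0 + 32/60 + 38.9/3600 = 0.5441389
  hemisphere S, so the sign is −
  Longitude: 12′ + 31.3″ = 12.52167′; 103 + 12.52167/60 = 103.2086944
  W ⇒ negate
Point 3:
  Lat: 26 + 36/60 + 7.55/3600 = 26.6020972
  S → negative
  Lon: 15′ + 12.8″ = 15.21333′; 0 + 15.21333/60 = 0.2535556
  E ⇒ keep positive
Point 4:
  Lat: 45′ + 51″ = 45.85000′; 46 + 45.85000/60 = 46.7641667
  N → positive
  λ: 57′ + 28.62″ = 57.47700′; 179 + 57.47700/60 = 179.9579500
  W → negative
Point 5:
  φ: 26 + 46/60 + 31.98/3600 = 26.7755500
  hemisphere S, so the sign is −
  Longitude: 96° + 11/60 + 43.1/3600 = 96 + 0.183333 + 0.011972 = 96.1953056
  hemisphere W, so the sign is −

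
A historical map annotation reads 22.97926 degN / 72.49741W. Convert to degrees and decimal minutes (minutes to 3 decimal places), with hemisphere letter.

22° 58.756′ N, 72° 29.845′ W

Latitude: 22° + 0.979260 × 60 = 22° 58.75560′
Longitude: 72° + 0.497410 × 60 = 72° 29.84460′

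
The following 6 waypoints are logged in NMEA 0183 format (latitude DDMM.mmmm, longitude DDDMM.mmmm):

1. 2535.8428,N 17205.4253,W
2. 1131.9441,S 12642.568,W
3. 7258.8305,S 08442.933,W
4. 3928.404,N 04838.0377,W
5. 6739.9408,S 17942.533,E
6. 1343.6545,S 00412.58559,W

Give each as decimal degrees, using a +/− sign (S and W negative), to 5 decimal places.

1. 25.59738, -172.09042
2. -11.53240, -126.70947
3. -72.98051, -84.71555
4. 39.47340, -48.63396
5. -67.66568, 179.70888
6. -13.72758, -4.20976

Point 1:
  Latitude: split at 2 digits → 25° and 35.8428′; 25 + 35.8428/60 = 25.597380
  N ⇒ keep positive
  Longitude: degrees = first 3 digits = 172, minutes = 5.4253; 172 + 5.4253/60 = 172.090422
  W ⇒ negate
Point 2:
  Latitude: degrees = first 2 digits = 11, minutes = 31.9441; 11 + 31.9441/60 = 11.532402
  S → negative
  Lon: split at 3 digits → 126° and 42.568′; 126 + 42.568/60 = 126.709467
  W ⇒ negate
Point 3:
  Lat: degrees = first 2 digits = 72, minutes = 58.8305; 72 + 58.8305/60 = 72.980508
  hemisphere S, so the sign is −
  Lon: degrees = first 3 digits = 84, minutes = 42.933; 84 + 42.933/60 = 84.715550
  hemisphere W, so the sign is −
Point 4:
  Latitude: split at 2 digits → 39° and 28.404′; 39 + 28.404/60 = 39.473400
  N ⇒ keep positive
  Longitude: degrees = first 3 digits = 48, minutes = 38.0377; 48 + 38.0377/60 = 48.633962
  hemisphere W, so the sign is −
Point 5:
  Lat: degrees = first 2 digits = 67, minutes = 39.9408; 67 + 39.9408/60 = 67.665680
  S → negative
  Lon: split at 3 digits → 179° and 42.533′; 179 + 42.533/60 = 179.708883
  E ⇒ keep positive
Point 6:
  Lat: degrees = first 2 digits = 13, minutes = 43.6545; 13 + 43.6545/60 = 13.727575
  S ⇒ negate
  Longitude: degrees = first 3 digits = 4, minutes = 12.58559; 4 + 12.58559/60 = 4.209760
  W ⇒ negate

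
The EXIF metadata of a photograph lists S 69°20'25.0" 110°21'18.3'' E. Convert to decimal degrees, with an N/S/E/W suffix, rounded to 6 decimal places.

Latitude: 69° + 20/60 + 25/3600 = 69 + 0.333333 + 0.006944 = 69.3402778
Longitude: 21′ + 18.3″ = 21.30500′; 110 + 21.30500/60 = 110.3550833

69.340278° S, 110.355083° E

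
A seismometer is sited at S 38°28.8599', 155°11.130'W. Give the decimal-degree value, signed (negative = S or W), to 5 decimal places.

φ: 28.8599′ = 0.480998°; total 38.480998
hemisphere S, so the sign is −
Lon: 155 + 11.13/60 = 155.185500
hemisphere W, so the sign is −

-38.48100, -155.18550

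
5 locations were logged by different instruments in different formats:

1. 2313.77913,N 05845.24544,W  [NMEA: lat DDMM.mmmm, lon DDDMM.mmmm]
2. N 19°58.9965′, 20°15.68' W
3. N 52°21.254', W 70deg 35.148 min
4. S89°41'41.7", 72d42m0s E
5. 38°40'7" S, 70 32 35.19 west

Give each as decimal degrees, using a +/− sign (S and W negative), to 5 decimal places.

Point 1:
  Lat: degrees = first 2 digits = 23, minutes = 13.77913; 23 + 13.77913/60 = 23.229652
  N → positive
  λ: split at 3 digits → 058° and 45.24544′; 58 + 45.24544/60 = 58.754091
  hemisphere W, so the sign is −
Point 2:
  φ: 58.9965′ = 0.983275°; total 19.983275
  N → positive
  λ: 15.68′ = 0.261333°; total 20.261333
  W ⇒ negate
Point 3:
  φ: 52 + 21.254/60 = 52.354233
  N → positive
  Lon: 35.148′ = 0.585800°; total 70.585800
  W ⇒ negate
Point 4:
  φ: 41′ + 41.7″ = 41.69500′; 89 + 41.69500/60 = 89.694917
  S → negative
  Lon: 42′ + 0″ = 42.00000′; 72 + 42.00000/60 = 72.700000
  E → positive
Point 5:
  Lat: 38 + 40/60 + 7/3600 = 38.668611
  S → negative
  λ: 70 + 32/60 + 35.19/3600 = 70.543108
  W ⇒ negate

1. 23.22965, -58.75409
2. 19.98328, -20.26133
3. 52.35423, -70.58580
4. -89.69492, 72.70000
5. -38.66861, -70.54311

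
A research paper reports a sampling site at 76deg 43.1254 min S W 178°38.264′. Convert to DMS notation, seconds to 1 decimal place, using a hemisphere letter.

φ: 43.12540′ → 43′ and 0.12540 × 60 = 7.524″
λ: fractional minutes 0.26400 × 60 = 15.840″

76°43′7.5″ S, 178°38′15.8″ W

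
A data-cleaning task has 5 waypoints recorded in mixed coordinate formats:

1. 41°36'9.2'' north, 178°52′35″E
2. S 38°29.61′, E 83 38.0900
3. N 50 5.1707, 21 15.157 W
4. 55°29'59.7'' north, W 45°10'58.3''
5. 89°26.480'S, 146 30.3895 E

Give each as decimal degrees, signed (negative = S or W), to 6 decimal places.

1. 41.602556, 178.876389
2. -38.493500, 83.634833
3. 50.086178, -21.252617
4. 55.499917, -45.182861
5. -89.441333, 146.506492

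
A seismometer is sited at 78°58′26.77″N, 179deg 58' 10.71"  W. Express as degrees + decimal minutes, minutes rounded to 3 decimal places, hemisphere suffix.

φ: seconds/60 = 0.44617; minutes = 58 + 0.44617 = 58.44617
λ: 58 + 10.71/60 = 58.17850′

78° 58.446′ N, 179° 58.179′ W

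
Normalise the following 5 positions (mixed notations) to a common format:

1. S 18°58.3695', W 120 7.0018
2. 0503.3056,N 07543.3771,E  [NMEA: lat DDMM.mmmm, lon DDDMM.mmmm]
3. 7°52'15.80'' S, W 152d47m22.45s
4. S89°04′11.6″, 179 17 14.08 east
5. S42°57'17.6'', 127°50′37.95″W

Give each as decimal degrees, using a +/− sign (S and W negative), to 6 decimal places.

1. -18.972825, -120.116697
2. 5.055093, 75.722952
3. -7.871056, -152.789569
4. -89.069889, 179.287244
5. -42.954889, -127.843875

Point 1:
  φ: 58.3695′ = 0.972825°; total 18.9728250
  hemisphere S, so the sign is −
  λ: 120 + 7.0018/60 = 120.1166967
  W → negative
Point 2:
  Lat: degrees = first 2 digits = 5, minutes = 3.3056; 5 + 3.3056/60 = 5.0550933
  N → positive
  λ: degrees = first 3 digits = 75, minutes = 43.3771; 75 + 43.3771/60 = 75.7229517
  E → positive
Point 3:
  φ: 52′ + 15.8″ = 52.26333′; 7 + 52.26333/60 = 7.8710556
  hemisphere S, so the sign is −
  Longitude: 152 + 47/60 + 22.45/3600 = 152.7895694
  W ⇒ negate
Point 4:
  φ: 89° + 4/60 + 11.6/3600 = 89 + 0.066667 + 0.003222 = 89.0698889
  S → negative
  λ: 179° + 17/60 + 14.08/3600 = 179 + 0.283333 + 0.003911 = 179.2872444
  E ⇒ keep positive
Point 5:
  φ: 57′ + 17.6″ = 57.29333′; 42 + 57.29333/60 = 42.9548889
  hemisphere S, so the sign is −
  Lon: 127 + 50/60 + 37.95/3600 = 127.8438750
  hemisphere W, so the sign is −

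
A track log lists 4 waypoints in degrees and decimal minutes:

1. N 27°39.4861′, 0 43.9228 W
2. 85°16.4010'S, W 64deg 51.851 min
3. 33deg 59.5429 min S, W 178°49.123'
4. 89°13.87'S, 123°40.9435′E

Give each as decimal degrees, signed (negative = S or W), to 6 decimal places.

Point 1:
  Lat: 39.4861′ = 0.658102°; total 27.6581017
  N ⇒ keep positive
  Longitude: 0 + 43.9228/60 = 0.7320467
  W ⇒ negate
Point 2:
  Lat: 16.401′ = 0.273350°; total 85.2733500
  S ⇒ negate
  Lon: 51.851′ = 0.864183°; total 64.8641833
  W → negative
Point 3:
  Lat: 33 + 59.5429/60 = 33.9923817
  hemisphere S, so the sign is −
  λ: 178 + 49.123/60 = 178.8187167
  W → negative
Point 4:
  φ: 89 + 13.87/60 = 89.2311667
  S → negative
  λ: 40.9435′ = 0.682392°; total 123.6823917
  E ⇒ keep positive

1. 27.658102, -0.732047
2. -85.273350, -64.864183
3. -33.992382, -178.818717
4. -89.231167, 123.682392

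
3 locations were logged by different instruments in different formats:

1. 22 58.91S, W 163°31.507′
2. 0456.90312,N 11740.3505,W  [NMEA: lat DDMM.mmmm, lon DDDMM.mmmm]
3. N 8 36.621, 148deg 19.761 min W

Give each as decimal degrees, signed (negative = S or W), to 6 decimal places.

1. -22.981833, -163.525117
2. 4.948385, -117.672508
3. 8.610350, -148.329350

Point 1:
  Lat: 22 + 58.91/60 = 22.9818333
  S → negative
  λ: 163 + 31.507/60 = 163.5251167
  hemisphere W, so the sign is −
Point 2:
  Lat: split at 2 digits → 04° and 56.90312′; 4 + 56.90312/60 = 4.9483853
  N → positive
  Lon: degrees = first 3 digits = 117, minutes = 40.3505; 117 + 40.3505/60 = 117.6725083
  W ⇒ negate
Point 3:
  Latitude: 36.621′ = 0.610350°; total 8.6103500
  N → positive
  Longitude: 19.761′ = 0.329350°; total 148.3293500
  hemisphere W, so the sign is −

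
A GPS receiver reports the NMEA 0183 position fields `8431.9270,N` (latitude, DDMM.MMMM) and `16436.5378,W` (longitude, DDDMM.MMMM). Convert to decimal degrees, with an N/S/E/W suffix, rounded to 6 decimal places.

Lat: split at 2 digits → 84° and 31.927′; 84 + 31.927/60 = 84.5321167
λ: degrees = first 3 digits = 164, minutes = 36.5378; 164 + 36.5378/60 = 164.6089633

84.532117° N, 164.608963° W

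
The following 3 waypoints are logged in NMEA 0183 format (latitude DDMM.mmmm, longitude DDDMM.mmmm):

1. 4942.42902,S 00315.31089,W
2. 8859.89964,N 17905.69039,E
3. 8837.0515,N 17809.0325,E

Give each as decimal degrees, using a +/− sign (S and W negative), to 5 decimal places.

Point 1:
  φ: degrees = first 2 digits = 49, minutes = 42.42902; 49 + 42.42902/60 = 49.707150
  S ⇒ negate
  λ: split at 3 digits → 003° and 15.31089′; 3 + 15.31089/60 = 3.255182
  W ⇒ negate
Point 2:
  Lat: degrees = first 2 digits = 88, minutes = 59.89964; 88 + 59.89964/60 = 88.998327
  N → positive
  λ: degrees = first 3 digits = 179, minutes = 5.69039; 179 + 5.69039/60 = 179.094840
  E ⇒ keep positive
Point 3:
  Lat: split at 2 digits → 88° and 37.0515′; 88 + 37.0515/60 = 88.617525
  N → positive
  Lon: split at 3 digits → 178° and 9.0325′; 178 + 9.0325/60 = 178.150542
  E ⇒ keep positive

1. -49.70715, -3.25518
2. 88.99833, 179.09484
3. 88.61753, 178.15054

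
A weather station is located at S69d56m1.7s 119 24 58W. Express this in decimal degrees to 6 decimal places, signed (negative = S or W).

Latitude: 69° + 56/60 + 1.7/3600 = 69 + 0.933333 + 0.000472 = 69.9338056
S → negative
λ: 119° + 24/60 + 58/3600 = 119 + 0.400000 + 0.016111 = 119.4161111
hemisphere W, so the sign is −

-69.933806, -119.416111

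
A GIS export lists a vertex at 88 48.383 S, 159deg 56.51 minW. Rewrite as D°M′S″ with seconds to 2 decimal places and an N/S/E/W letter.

φ: fractional minutes 0.38300 × 60 = 22.9800″
λ: fractional minutes 0.51000 × 60 = 30.6000″

88°48′22.98″ S, 159°56′30.60″ W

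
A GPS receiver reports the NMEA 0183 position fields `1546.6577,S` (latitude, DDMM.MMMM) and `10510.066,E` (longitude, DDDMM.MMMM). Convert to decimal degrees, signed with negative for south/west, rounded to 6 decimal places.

-15.777628, 105.167767

φ: degrees = first 2 digits = 15, minutes = 46.6577; 15 + 46.6577/60 = 15.7776283
S → negative
Longitude: split at 3 digits → 105° and 10.066′; 105 + 10.066/60 = 105.1677667
E ⇒ keep positive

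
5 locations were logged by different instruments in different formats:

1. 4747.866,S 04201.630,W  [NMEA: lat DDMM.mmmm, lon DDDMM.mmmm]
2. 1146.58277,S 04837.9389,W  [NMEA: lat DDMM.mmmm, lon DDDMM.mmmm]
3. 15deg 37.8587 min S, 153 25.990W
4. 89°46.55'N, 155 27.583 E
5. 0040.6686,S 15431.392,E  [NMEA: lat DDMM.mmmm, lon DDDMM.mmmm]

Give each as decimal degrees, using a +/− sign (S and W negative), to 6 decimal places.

Point 1:
  Lat: degrees = first 2 digits = 47, minutes = 47.866; 47 + 47.866/60 = 47.7977667
  hemisphere S, so the sign is −
  λ: degrees = first 3 digits = 42, minutes = 1.63; 42 + 1.63/60 = 42.0271667
  hemisphere W, so the sign is −
Point 2:
  φ: degrees = first 2 digits = 11, minutes = 46.58277; 11 + 46.58277/60 = 11.7763795
  S → negative
  Lon: degrees = first 3 digits = 48, minutes = 37.9389; 48 + 37.9389/60 = 48.6323150
  W ⇒ negate
Point 3:
  φ: 15 + 37.8587/60 = 15.6309783
  hemisphere S, so the sign is −
  λ: 153 + 25.99/60 = 153.4331667
  W ⇒ negate
Point 4:
  Latitude: 89 + 46.55/60 = 89.7758333
  N → positive
  λ: 27.583′ = 0.459717°; total 155.4597167
  E → positive
Point 5:
  Lat: degrees = first 2 digits = 0, minutes = 40.6686; 0 + 40.6686/60 = 0.6778100
  S → negative
  λ: split at 3 digits → 154° and 31.392′; 154 + 31.392/60 = 154.5232000
  E ⇒ keep positive

1. -47.797767, -42.027167
2. -11.776380, -48.632315
3. -15.630978, -153.433167
4. 89.775833, 155.459717
5. -0.677810, 154.523200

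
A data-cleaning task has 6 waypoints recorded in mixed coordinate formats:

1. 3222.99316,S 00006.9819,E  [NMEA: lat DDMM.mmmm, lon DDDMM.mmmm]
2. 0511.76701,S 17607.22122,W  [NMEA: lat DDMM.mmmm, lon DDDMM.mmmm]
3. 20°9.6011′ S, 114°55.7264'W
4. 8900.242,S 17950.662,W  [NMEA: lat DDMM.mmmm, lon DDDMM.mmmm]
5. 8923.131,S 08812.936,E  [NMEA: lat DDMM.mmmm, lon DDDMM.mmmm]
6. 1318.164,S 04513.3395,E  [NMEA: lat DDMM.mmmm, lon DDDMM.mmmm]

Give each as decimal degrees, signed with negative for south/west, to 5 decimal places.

1. -32.38322, 0.11637
2. -5.19612, -176.12035
3. -20.16002, -114.92877
4. -89.00403, -179.84437
5. -89.38552, 88.21560
6. -13.30273, 45.22233

Point 1:
  Latitude: degrees = first 2 digits = 32, minutes = 22.99316; 32 + 22.99316/60 = 32.383219
  S → negative
  Longitude: split at 3 digits → 000° and 6.9819′; 0 + 6.9819/60 = 0.116365
  E → positive
Point 2:
  Lat: degrees = first 2 digits = 5, minutes = 11.76701; 5 + 11.76701/60 = 5.196117
  hemisphere S, so the sign is −
  Longitude: split at 3 digits → 176° and 7.22122′; 176 + 7.22122/60 = 176.120354
  W → negative
Point 3:
  φ: 9.6011′ = 0.160018°; total 20.160018
  hemisphere S, so the sign is −
  Lon: 114 + 55.7264/60 = 114.928773
  W ⇒ negate
Point 4:
  Latitude: split at 2 digits → 89° and 0.242′; 89 + 0.242/60 = 89.004033
  S → negative
  λ: split at 3 digits → 179° and 50.662′; 179 + 50.662/60 = 179.844367
  W ⇒ negate
Point 5:
  φ: split at 2 digits → 89° and 23.131′; 89 + 23.131/60 = 89.385517
  S ⇒ negate
  λ: degrees = first 3 digits = 88, minutes = 12.936; 88 + 12.936/60 = 88.215600
  E ⇒ keep positive
Point 6:
  φ: degrees = first 2 digits = 13, minutes = 18.164; 13 + 18.164/60 = 13.302733
  S ⇒ negate
  λ: split at 3 digits → 045° and 13.3395′; 45 + 13.3395/60 = 45.222325
  E → positive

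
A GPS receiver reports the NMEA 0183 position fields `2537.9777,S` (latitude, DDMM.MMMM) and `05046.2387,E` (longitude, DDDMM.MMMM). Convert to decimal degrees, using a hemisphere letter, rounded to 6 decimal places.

Lat: degrees = first 2 digits = 25, minutes = 37.9777; 25 + 37.9777/60 = 25.6329617
λ: split at 3 digits → 050° and 46.2387′; 50 + 46.2387/60 = 50.7706450

25.632962° S, 50.770645° E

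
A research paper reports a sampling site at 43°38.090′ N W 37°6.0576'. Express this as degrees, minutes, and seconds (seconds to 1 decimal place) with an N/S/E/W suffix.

43°38′5.4″ N, 37°06′3.5″ W

Latitude: 38.09000′ → 38′ and 0.09000 × 60 = 5.400″
Lon: 6.05760′ → 6′ and 0.05760 × 60 = 3.456″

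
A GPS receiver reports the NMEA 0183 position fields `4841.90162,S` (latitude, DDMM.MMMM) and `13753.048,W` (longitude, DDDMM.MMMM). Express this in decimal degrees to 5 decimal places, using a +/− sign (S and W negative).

-48.69836, -137.88413

φ: split at 2 digits → 48° and 41.90162′; 48 + 41.90162/60 = 48.698360
S → negative
Lon: split at 3 digits → 137° and 53.048′; 137 + 53.048/60 = 137.884133
W ⇒ negate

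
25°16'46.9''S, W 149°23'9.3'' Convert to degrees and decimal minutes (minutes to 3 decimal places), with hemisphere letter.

φ: seconds/60 = 0.78167; minutes = 16 + 0.78167 = 16.78167
Longitude: seconds/60 = 0.15500; minutes = 23 + 0.15500 = 23.15500

25° 16.782′ S, 149° 23.155′ W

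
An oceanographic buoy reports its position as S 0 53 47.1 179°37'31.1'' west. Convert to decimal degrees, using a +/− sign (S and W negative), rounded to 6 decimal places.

Lat: 0° + 53/60 + 47.1/3600 = 0 + 0.883333 + 0.013083 = 0.8964167
S ⇒ negate
Lon: 179° + 37/60 + 31.1/3600 = 179 + 0.616667 + 0.008639 = 179.6253056
W ⇒ negate

-0.896417, -179.625306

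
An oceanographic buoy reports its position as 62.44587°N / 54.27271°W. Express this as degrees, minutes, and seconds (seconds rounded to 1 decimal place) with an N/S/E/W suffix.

62°26′45.1″ N, 54°16′21.8″ W

Lat: 0.445870° → 26.75220′; 0.75220 × 60 = 45.132″
Longitude: whole degrees 54; 16.36260′ → 16′ and 21.756″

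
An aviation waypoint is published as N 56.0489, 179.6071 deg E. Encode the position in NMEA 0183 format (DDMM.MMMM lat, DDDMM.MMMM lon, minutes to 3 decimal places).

Latitude: fractional part 0.048900 → 2.93400 minutes
Longitude: minutes = (179.607100 − 179) × 60 = 36.42600

5602.934,N / 17936.426,E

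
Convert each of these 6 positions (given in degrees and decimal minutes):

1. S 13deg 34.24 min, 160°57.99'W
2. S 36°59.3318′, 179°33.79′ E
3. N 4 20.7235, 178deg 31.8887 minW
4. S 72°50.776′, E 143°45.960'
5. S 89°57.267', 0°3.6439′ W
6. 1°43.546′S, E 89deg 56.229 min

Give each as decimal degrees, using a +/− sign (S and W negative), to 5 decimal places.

Point 1:
  Lat: 34.24′ = 0.570667°; total 13.570667
  hemisphere S, so the sign is −
  Longitude: 57.99′ = 0.966500°; total 160.966500
  hemisphere W, so the sign is −
Point 2:
  Lat: 59.3318′ = 0.988863°; total 36.988863
  S ⇒ negate
  λ: 179 + 33.79/60 = 179.563167
  E → positive
Point 3:
  Lat: 20.7235′ = 0.345392°; total 4.345392
  N ⇒ keep positive
  λ: 31.8887′ = 0.531478°; total 178.531478
  W ⇒ negate
Point 4:
  Latitude: 72 + 50.776/60 = 72.846267
  hemisphere S, so the sign is −
  Longitude: 143 + 45.96/60 = 143.766000
  E ⇒ keep positive
Point 5:
  Latitude: 89 + 57.267/60 = 89.954450
  hemisphere S, so the sign is −
  Lon: 3.6439′ = 0.060732°; total 0.060732
  W → negative
Point 6:
  φ: 1 + 43.546/60 = 1.725767
  S ⇒ negate
  λ: 56.229′ = 0.937150°; total 89.937150
  E ⇒ keep positive

1. -13.57067, -160.96650
2. -36.98886, 179.56317
3. 4.34539, -178.53148
4. -72.84627, 143.76600
5. -89.95445, -0.06073
6. -1.72577, 89.93715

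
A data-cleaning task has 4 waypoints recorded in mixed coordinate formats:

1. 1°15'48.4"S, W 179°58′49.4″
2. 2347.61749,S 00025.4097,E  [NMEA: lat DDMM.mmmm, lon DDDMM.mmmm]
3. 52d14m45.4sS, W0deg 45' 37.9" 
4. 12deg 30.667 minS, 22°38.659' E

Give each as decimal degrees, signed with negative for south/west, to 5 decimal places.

1. -1.26344, -179.98039
2. -23.79362, 0.42350
3. -52.24594, -0.76053
4. -12.51112, 22.64432

Point 1:
  Latitude: 1 + 15/60 + 48.4/3600 = 1.263444
  S → negative
  λ: 58′ + 49.4″ = 58.82333′; 179 + 58.82333/60 = 179.980389
  W ⇒ negate
Point 2:
  Lat: split at 2 digits → 23° and 47.61749′; 23 + 47.61749/60 = 23.793625
  S → negative
  Lon: split at 3 digits → 000° and 25.4097′; 0 + 25.4097/60 = 0.423495
  E ⇒ keep positive
Point 3:
  Lat: 52° + 14/60 + 45.4/3600 = 52 + 0.233333 + 0.012611 = 52.245944
  S → negative
  λ: 45′ + 37.9″ = 45.63167′; 0 + 45.63167/60 = 0.760528
  W → negative
Point 4:
  Lat: 30.667′ = 0.511117°; total 12.511117
  S ⇒ negate
  Lon: 38.659′ = 0.644317°; total 22.644317
  E ⇒ keep positive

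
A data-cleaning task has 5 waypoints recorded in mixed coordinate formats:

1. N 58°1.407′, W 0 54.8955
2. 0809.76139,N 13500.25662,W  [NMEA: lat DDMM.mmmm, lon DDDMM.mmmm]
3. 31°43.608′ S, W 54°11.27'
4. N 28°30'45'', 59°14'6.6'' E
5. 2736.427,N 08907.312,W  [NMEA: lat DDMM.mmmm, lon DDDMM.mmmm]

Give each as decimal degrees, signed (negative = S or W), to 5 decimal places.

Point 1:
  φ: 58 + 1.407/60 = 58.023450
  N → positive
  λ: 0 + 54.8955/60 = 0.914925
  hemisphere W, so the sign is −
Point 2:
  Latitude: split at 2 digits → 08° and 9.76139′; 8 + 9.76139/60 = 8.162690
  N → positive
  λ: split at 3 digits → 135° and 0.25662′; 135 + 0.25662/60 = 135.004277
  hemisphere W, so the sign is −
Point 3:
  Lat: 43.608′ = 0.726800°; total 31.726800
  hemisphere S, so the sign is −
  Longitude: 54 + 11.27/60 = 54.187833
  hemisphere W, so the sign is −
Point 4:
  Latitude: 28 + 30/60 + 45/3600 = 28.512500
  N → positive
  Longitude: 14′ + 6.6″ = 14.11000′; 59 + 14.11000/60 = 59.235167
  E → positive
Point 5:
  Lat: split at 2 digits → 27° and 36.427′; 27 + 36.427/60 = 27.607117
  N → positive
  Longitude: split at 3 digits → 089° and 7.312′; 89 + 7.312/60 = 89.121867
  hemisphere W, so the sign is −

1. 58.02345, -0.91493
2. 8.16269, -135.00428
3. -31.72680, -54.18783
4. 28.51250, 59.23517
5. 27.60712, -89.12187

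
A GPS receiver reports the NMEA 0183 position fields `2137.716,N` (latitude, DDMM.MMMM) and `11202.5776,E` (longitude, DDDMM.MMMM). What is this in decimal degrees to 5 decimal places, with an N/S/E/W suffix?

φ: degrees = first 2 digits = 21, minutes = 37.716; 21 + 37.716/60 = 21.628600
λ: degrees = first 3 digits = 112, minutes = 2.5776; 112 + 2.5776/60 = 112.042960

21.62860° N, 112.04296° E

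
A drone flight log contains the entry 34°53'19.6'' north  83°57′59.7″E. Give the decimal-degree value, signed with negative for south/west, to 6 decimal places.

34.888778, 83.966583

φ: 53′ + 19.6″ = 53.32667′; 34 + 53.32667/60 = 34.8887778
N ⇒ keep positive
Longitude: 57′ + 59.7″ = 57.99500′; 83 + 57.99500/60 = 83.9665833
E ⇒ keep positive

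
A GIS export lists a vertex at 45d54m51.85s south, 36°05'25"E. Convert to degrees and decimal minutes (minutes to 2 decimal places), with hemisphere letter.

45° 54.86′ S, 36° 5.42′ E

Latitude: 54 + 51.85/60 = 54.8642′
Lon: 5 + 25/60 = 5.4167′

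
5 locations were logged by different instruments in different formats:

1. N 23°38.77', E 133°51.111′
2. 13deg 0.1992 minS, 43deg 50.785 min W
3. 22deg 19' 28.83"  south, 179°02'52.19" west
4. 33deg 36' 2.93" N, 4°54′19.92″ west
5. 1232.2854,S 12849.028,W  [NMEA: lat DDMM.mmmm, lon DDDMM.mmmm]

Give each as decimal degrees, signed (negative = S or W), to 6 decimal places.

Point 1:
  φ: 23 + 38.77/60 = 23.6461667
  N ⇒ keep positive
  λ: 51.111′ = 0.851850°; total 133.8518500
  E → positive
Point 2:
  φ: 13 + 0.1992/60 = 13.0033200
  S ⇒ negate
  Longitude: 43 + 50.785/60 = 43.8464167
  hemisphere W, so the sign is −
Point 3:
  φ: 22 + 19/60 + 28.83/3600 = 22.3246750
  S → negative
  λ: 179° + 2/60 + 52.19/3600 = 179 + 0.033333 + 0.014497 = 179.0478306
  W → negative
Point 4:
  φ: 33 + 36/60 + 2.93/3600 = 33.6008139
  N → positive
  λ: 4° + 54/60 + 19.92/3600 = 4 + 0.900000 + 0.005533 = 4.9055333
  W → negative
Point 5:
  Lat: split at 2 digits → 12° and 32.2854′; 12 + 32.2854/60 = 12.5380900
  S → negative
  λ: split at 3 digits → 128° and 49.028′; 128 + 49.028/60 = 128.8171333
  W → negative

1. 23.646167, 133.851850
2. -13.003320, -43.846417
3. -22.324675, -179.047831
4. 33.600814, -4.905533
5. -12.538090, -128.817133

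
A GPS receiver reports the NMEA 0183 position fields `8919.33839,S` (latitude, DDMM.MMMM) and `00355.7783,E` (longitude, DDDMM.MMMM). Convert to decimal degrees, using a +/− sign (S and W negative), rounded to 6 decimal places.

φ: split at 2 digits → 89° and 19.33839′; 89 + 19.33839/60 = 89.3223065
S ⇒ negate
Longitude: split at 3 digits → 003° and 55.7783′; 3 + 55.7783/60 = 3.9296383
E ⇒ keep positive

-89.322307, 3.929638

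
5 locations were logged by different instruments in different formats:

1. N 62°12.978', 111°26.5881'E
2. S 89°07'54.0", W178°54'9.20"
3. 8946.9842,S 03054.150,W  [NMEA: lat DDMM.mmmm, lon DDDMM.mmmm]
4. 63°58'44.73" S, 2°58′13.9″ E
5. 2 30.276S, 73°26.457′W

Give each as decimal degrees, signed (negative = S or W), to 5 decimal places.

1. 62.21630, 111.44314
2. -89.13167, -178.90256
3. -89.78307, -30.90250
4. -63.97909, 2.97053
5. -2.50460, -73.44095

Point 1:
  φ: 62 + 12.978/60 = 62.216300
  N → positive
  λ: 111 + 26.5881/60 = 111.443135
  E → positive
Point 2:
  Latitude: 89 + 7/60 + 54/3600 = 89.131667
  S ⇒ negate
  Longitude: 178 + 54/60 + 9.2/3600 = 178.902556
  W → negative
Point 3:
  Lat: split at 2 digits → 89° and 46.9842′; 89 + 46.9842/60 = 89.783070
  hemisphere S, so the sign is −
  Longitude: split at 3 digits → 030° and 54.15′; 30 + 54.15/60 = 30.902500
  W → negative
Point 4:
  Latitude: 63 + 58/60 + 44.73/3600 = 63.979092
  S ⇒ negate
  Longitude: 58′ + 13.9″ = 58.23167′; 2 + 58.23167/60 = 2.970528
  E → positive
Point 5:
  Latitude: 2 + 30.276/60 = 2.504600
  S → negative
  Longitude: 73 + 26.457/60 = 73.440950
  hemisphere W, so the sign is −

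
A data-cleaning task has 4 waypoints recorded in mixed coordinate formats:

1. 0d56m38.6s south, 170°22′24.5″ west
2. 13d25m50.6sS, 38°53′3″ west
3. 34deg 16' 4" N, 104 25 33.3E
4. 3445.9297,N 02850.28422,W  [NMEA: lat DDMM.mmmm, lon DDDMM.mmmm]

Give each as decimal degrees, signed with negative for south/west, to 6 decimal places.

1. -0.944056, -170.373472
2. -13.430722, -38.884167
3. 34.267778, 104.425917
4. 34.765495, -28.838070

Point 1:
  Lat: 0° + 56/60 + 38.6/3600 = 0 + 0.933333 + 0.010722 = 0.9440556
  hemisphere S, so the sign is −
  Longitude: 22′ + 24.5″ = 22.40833′; 170 + 22.40833/60 = 170.3734722
  W → negative
Point 2:
  Lat: 13° + 25/60 + 50.6/3600 = 13 + 0.416667 + 0.014056 = 13.4307222
  S → negative
  Lon: 38° + 53/60 + 3/3600 = 38 + 0.883333 + 0.000833 = 38.8841667
  hemisphere W, so the sign is −
Point 3:
  Latitude: 34 + 16/60 + 4/3600 = 34.2677778
  N ⇒ keep positive
  Longitude: 104° + 25/60 + 33.3/3600 = 104 + 0.416667 + 0.009250 = 104.4259167
  E → positive
Point 4:
  Latitude: split at 2 digits → 34° and 45.9297′; 34 + 45.9297/60 = 34.7654950
  N ⇒ keep positive
  Longitude: split at 3 digits → 028° and 50.28422′; 28 + 50.28422/60 = 28.8380703
  W → negative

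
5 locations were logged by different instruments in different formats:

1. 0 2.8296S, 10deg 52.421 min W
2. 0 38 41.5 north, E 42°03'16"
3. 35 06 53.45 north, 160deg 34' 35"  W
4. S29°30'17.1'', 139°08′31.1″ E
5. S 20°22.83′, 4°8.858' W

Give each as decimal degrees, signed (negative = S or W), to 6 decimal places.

Point 1:
  Latitude: 0 + 2.8296/60 = 0.0471600
  S ⇒ negate
  Lon: 52.421′ = 0.873683°; total 10.8736833
  W ⇒ negate
Point 2:
  φ: 38′ + 41.5″ = 38.69167′; 0 + 38.69167/60 = 0.6448611
  N ⇒ keep positive
  Lon: 42° + 3/60 + 16/3600 = 42 + 0.050000 + 0.004444 = 42.0544444
  E → positive
Point 3:
  Latitude: 6′ + 53.45″ = 6.89083′; 35 + 6.89083/60 = 35.1148472
  N ⇒ keep positive
  Longitude: 160° + 34/60 + 35/3600 = 160 + 0.566667 + 0.009722 = 160.5763889
  W → negative
Point 4:
  φ: 30′ + 17.1″ = 30.28500′; 29 + 30.28500/60 = 29.5047500
  S → negative
  λ: 139 + 8/60 + 31.1/3600 = 139.1419722
  E ⇒ keep positive
Point 5:
  φ: 20 + 22.83/60 = 20.3805000
  S → negative
  Longitude: 8.858′ = 0.147633°; total 4.1476333
  W → negative

1. -0.047160, -10.873683
2. 0.644861, 42.054444
3. 35.114847, -160.576389
4. -29.504750, 139.141972
5. -20.380500, -4.147633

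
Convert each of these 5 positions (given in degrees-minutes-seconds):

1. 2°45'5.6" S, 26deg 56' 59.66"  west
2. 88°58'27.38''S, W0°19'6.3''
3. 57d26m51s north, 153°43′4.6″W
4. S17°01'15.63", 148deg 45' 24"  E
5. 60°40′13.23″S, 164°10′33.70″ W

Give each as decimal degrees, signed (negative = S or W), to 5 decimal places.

Point 1:
  Lat: 2 + 45/60 + 5.6/3600 = 2.751556
  hemisphere S, so the sign is −
  λ: 56′ + 59.66″ = 56.99433′; 26 + 56.99433/60 = 26.949906
  W → negative
Point 2:
  Latitude: 88 + 58/60 + 27.38/3600 = 88.974272
  S → negative
  λ: 0° + 19/60 + 6.3/3600 = 0 + 0.316667 + 0.001750 = 0.318417
  hemisphere W, so the sign is −
Point 3:
  Lat: 57 + 26/60 + 51/3600 = 57.447500
  N ⇒ keep positive
  λ: 153 + 43/60 + 4.6/3600 = 153.717944
  W ⇒ negate
Point 4:
  φ: 1′ + 15.63″ = 1.26050′; 17 + 1.26050/60 = 17.021008
  S ⇒ negate
  Longitude: 148 + 45/60 + 24/3600 = 148.756667
  E ⇒ keep positive
Point 5:
  Lat: 60 + 40/60 + 13.23/3600 = 60.670342
  S → negative
  λ: 10′ + 33.7″ = 10.56167′; 164 + 10.56167/60 = 164.176028
  W ⇒ negate

1. -2.75156, -26.94991
2. -88.97427, -0.31842
3. 57.44750, -153.71794
4. -17.02101, 148.75667
5. -60.67034, -164.17603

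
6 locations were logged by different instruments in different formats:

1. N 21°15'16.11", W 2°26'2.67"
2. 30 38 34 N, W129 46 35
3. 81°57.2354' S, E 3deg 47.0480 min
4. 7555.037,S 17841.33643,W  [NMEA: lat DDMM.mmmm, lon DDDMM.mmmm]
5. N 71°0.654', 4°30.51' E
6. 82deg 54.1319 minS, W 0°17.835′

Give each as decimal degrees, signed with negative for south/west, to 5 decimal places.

1. 21.25448, -2.43408
2. 30.64278, -129.77639
3. -81.95392, 3.78413
4. -75.91728, -178.68894
5. 71.01090, 4.50850
6. -82.90220, -0.29725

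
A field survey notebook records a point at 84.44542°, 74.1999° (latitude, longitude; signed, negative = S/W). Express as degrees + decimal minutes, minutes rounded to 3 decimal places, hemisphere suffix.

84° 26.725′ N, 74° 11.994′ E

φ: minutes = (84.445420 − 84) × 60 = 26.72520
λ: minutes = (74.199900 − 74) × 60 = 11.99400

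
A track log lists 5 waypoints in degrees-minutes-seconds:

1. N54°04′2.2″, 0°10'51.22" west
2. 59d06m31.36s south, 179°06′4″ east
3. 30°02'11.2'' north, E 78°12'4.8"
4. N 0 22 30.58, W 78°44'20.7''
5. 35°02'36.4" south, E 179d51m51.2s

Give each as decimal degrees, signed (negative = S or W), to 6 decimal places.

1. 54.067278, -0.180894
2. -59.108711, 179.101111
3. 30.036444, 78.201333
4. 0.375161, -78.739083
5. -35.043444, 179.864222

Point 1:
  φ: 54 + 4/60 + 2.2/3600 = 54.0672778
  N ⇒ keep positive
  λ: 0 + 10/60 + 51.22/3600 = 0.1808944
  W ⇒ negate
Point 2:
  Latitude: 59 + 6/60 + 31.36/3600 = 59.1087111
  S → negative
  Lon: 6′ + 4″ = 6.06667′; 179 + 6.06667/60 = 179.1011111
  E ⇒ keep positive
Point 3:
  Lat: 30 + 2/60 + 11.2/3600 = 30.0364444
  N → positive
  Lon: 78 + 12/60 + 4.8/3600 = 78.2013333
  E → positive
Point 4:
  φ: 0 + 22/60 + 30.58/3600 = 0.3751611
  N ⇒ keep positive
  Longitude: 44′ + 20.7″ = 44.34500′; 78 + 44.34500/60 = 78.7390833
  hemisphere W, so the sign is −
Point 5:
  Lat: 35° + 2/60 + 36.4/3600 = 35 + 0.033333 + 0.010111 = 35.0434444
  hemisphere S, so the sign is −
  Lon: 179 + 51/60 + 51.2/3600 = 179.8642222
  E → positive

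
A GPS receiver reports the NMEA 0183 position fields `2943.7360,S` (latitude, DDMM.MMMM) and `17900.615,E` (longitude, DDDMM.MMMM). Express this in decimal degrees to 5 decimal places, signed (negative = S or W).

φ: degrees = first 2 digits = 29, minutes = 43.736; 29 + 43.736/60 = 29.728933
S → negative
Longitude: degrees = first 3 digits = 179, minutes = 0.615; 179 + 0.615/60 = 179.010250
E → positive

-29.72893, 179.01025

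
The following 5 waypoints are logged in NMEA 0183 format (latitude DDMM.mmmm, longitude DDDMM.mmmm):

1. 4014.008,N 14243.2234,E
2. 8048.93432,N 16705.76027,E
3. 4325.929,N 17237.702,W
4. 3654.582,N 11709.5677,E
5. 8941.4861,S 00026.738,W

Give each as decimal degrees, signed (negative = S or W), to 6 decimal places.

Point 1:
  φ: split at 2 digits → 40° and 14.008′; 40 + 14.008/60 = 40.2334667
  N → positive
  Lon: split at 3 digits → 142° and 43.2234′; 142 + 43.2234/60 = 142.7203900
  E → positive
Point 2:
  Lat: split at 2 digits → 80° and 48.93432′; 80 + 48.93432/60 = 80.8155720
  N ⇒ keep positive
  λ: split at 3 digits → 167° and 5.76027′; 167 + 5.76027/60 = 167.0960045
  E → positive
Point 3:
  φ: degrees = first 2 digits = 43, minutes = 25.929; 43 + 25.929/60 = 43.4321500
  N ⇒ keep positive
  Longitude: split at 3 digits → 172° and 37.702′; 172 + 37.702/60 = 172.6283667
  hemisphere W, so the sign is −
Point 4:
  φ: degrees = first 2 digits = 36, minutes = 54.582; 36 + 54.582/60 = 36.9097000
  N → positive
  λ: split at 3 digits → 117° and 9.5677′; 117 + 9.5677/60 = 117.1594617
  E ⇒ keep positive
Point 5:
  Latitude: degrees = first 2 digits = 89, minutes = 41.4861; 89 + 41.4861/60 = 89.6914350
  hemisphere S, so the sign is −
  Lon: degrees = first 3 digits = 0, minutes = 26.738; 0 + 26.738/60 = 0.4456333
  hemisphere W, so the sign is −

1. 40.233467, 142.720390
2. 80.815572, 167.096005
3. 43.432150, -172.628367
4. 36.909700, 117.159462
5. -89.691435, -0.445633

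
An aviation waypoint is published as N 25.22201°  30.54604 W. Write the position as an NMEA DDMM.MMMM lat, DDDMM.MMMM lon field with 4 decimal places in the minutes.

2513.3206,N / 03032.7624,W

Lat: fractional part 0.222010 → 13.320600 minutes
λ: minutes = (30.546040 − 30) × 60 = 32.762400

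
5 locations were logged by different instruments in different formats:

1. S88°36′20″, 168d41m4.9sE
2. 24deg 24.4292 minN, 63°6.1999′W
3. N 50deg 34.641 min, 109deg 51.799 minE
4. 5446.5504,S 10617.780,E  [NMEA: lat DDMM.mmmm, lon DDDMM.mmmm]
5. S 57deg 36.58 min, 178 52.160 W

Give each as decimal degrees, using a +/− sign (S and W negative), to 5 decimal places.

1. -88.60556, 168.68469
2. 24.40715, -63.10333
3. 50.57735, 109.86332
4. -54.77584, 106.29633
5. -57.60967, -178.86933

Point 1:
  φ: 88° + 36/60 + 20/3600 = 88 + 0.600000 + 0.005556 = 88.605556
  S ⇒ negate
  Lon: 168 + 41/60 + 4.9/3600 = 168.684694
  E ⇒ keep positive
Point 2:
  φ: 24.4292′ = 0.407153°; total 24.407153
  N → positive
  λ: 6.1999′ = 0.103332°; total 63.103332
  hemisphere W, so the sign is −
Point 3:
  Lat: 34.641′ = 0.577350°; total 50.577350
  N ⇒ keep positive
  Lon: 51.799′ = 0.863317°; total 109.863317
  E ⇒ keep positive
Point 4:
  φ: degrees = first 2 digits = 54, minutes = 46.5504; 54 + 46.5504/60 = 54.775840
  S ⇒ negate
  Lon: degrees = first 3 digits = 106, minutes = 17.78; 106 + 17.78/60 = 106.296333
  E ⇒ keep positive
Point 5:
  φ: 57 + 36.58/60 = 57.609667
  hemisphere S, so the sign is −
  Longitude: 178 + 52.16/60 = 178.869333
  W → negative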